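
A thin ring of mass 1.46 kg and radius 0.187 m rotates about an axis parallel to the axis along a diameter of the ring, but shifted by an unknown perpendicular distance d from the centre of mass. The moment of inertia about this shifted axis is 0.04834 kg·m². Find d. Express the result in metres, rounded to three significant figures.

About the centre-of-mass axis, I_cm = (1/2)MR² = (1/2)(1.46)(0.187)² = 0.025527 kg·m².
Parallel axis theorem: I = I_cm + Md², so Md² = 0.04834 − 0.025527 = 0.022813 kg·m².
d = √(0.022813 / 1.46) = 0.125 m.

0.125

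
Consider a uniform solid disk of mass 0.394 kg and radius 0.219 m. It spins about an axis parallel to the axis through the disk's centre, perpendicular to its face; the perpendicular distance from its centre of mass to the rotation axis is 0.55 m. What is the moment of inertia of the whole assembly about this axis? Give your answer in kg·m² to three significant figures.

0.129

I_cm = (1/2)MR² = (1/2)(0.394)(0.219)² = 0.0094483 kg·m²; centre at d = 0.55 m, so the parallel axis theorem gives I = 0.0094483 + (0.394)(0.55)² = 0.12863 kg·m².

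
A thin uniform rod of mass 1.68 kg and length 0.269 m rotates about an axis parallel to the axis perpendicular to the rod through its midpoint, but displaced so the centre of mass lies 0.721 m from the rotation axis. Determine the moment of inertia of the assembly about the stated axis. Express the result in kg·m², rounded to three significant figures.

0.883

I_cm = (1/12)ML² = (1/12)(1.68)(0.269)² = 0.010131 kg·m²; centre at d = 0.721 m, so I = I_cm + Md² gives I = 0.010131 + (1.68)(0.721)² = 0.88346 kg·m².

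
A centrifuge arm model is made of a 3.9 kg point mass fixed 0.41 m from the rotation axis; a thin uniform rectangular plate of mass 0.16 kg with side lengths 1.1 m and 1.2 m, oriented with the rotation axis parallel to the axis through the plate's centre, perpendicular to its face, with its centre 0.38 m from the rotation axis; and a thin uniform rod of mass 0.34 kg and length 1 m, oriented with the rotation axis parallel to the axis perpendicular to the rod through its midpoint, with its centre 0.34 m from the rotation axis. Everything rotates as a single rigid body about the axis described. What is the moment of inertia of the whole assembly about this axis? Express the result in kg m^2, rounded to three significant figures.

Point mass: I_cm = 0; centre at d = 0.41 m, so I = I_cm + Md² gives I = 0 + (3.9)(0.41)² = 0.65559 kg m^2.
Rectangular plate: I_cm = (1/12)M(a²+b²) = (1/12)(0.16)[(1.1)² + (1.2)²] = 0.035333 kg m^2; centre at d = 0.38 m, so I = I_cm + Md² gives I = 0.035333 + (0.16)(0.38)² = 0.058437 kg m^2.
Thin rod: I_cm = (1/12)ML² = (1/12)(0.34)(1)² = 0.028333 kg m^2; centre at d = 0.34 m, so I = I_cm + Md² gives I = 0.028333 + (0.34)(0.34)² = 0.067637 kg m^2.
Total I = 0.65559 + 0.058437 + 0.067637 = 0.78166 kg m^2.

0.782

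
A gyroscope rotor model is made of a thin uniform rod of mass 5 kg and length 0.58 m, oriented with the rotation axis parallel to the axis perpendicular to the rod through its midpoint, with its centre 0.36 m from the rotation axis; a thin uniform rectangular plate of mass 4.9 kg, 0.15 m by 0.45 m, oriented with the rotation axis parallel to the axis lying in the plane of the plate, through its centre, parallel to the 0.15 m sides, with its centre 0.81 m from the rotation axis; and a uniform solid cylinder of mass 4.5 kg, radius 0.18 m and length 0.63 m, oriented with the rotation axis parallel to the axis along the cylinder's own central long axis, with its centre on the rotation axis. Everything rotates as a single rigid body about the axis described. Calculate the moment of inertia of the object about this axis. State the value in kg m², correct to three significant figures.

4.16

Thin rod: I_cm = (1/12)ML² = (1/12)(5)(0.58)² = 0.14017 kg m²; centre at d = 0.36 m, so I = I_cm + Md² gives I = 0.14017 + (5)(0.36)² = 0.78817 kg m².
Rectangular plate: I_cm = (1/12)Mb² = (1/12)(4.9)(0.45)² = 0.082687 kg m²; centre at d = 0.81 m, so I = I_cm + Md² gives I = 0.082687 + (4.9)(0.81)² = 3.2976 kg m².
Solid cylinder: I_cm = (1/2)MR² = (1/2)(4.5)(0.18)² = 0.0729 kg m²; axis through the centre, so I = 0.0729 kg m².
Total I = 0.78817 + 3.2976 + 0.0729 = 4.1586 kg m².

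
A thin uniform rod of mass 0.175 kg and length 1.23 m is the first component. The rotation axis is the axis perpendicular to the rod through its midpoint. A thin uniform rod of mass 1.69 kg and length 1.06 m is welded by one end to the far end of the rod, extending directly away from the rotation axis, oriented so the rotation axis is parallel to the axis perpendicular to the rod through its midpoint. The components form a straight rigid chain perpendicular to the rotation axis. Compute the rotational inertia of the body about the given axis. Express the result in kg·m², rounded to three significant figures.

2.40

Thin rod: I_cm = (1/12)ML² = (1/12)(0.175)(1.23)² = 0.022063 kg·m²; axis through the centre, so I = 0.022063 kg·m².
Thin rod: I_cm = (1/12)ML² = (1/12)(1.69)(1.06)² = 0.15824 kg·m²; centre at d = 0.615 + 0.53 = 1.145 m, so the parallel axis theorem gives I = 0.15824 + (1.69)(1.145)² = 2.3739 kg·m².
Total I = 0.022063 + 2.3739 = 2.3959 kg·m².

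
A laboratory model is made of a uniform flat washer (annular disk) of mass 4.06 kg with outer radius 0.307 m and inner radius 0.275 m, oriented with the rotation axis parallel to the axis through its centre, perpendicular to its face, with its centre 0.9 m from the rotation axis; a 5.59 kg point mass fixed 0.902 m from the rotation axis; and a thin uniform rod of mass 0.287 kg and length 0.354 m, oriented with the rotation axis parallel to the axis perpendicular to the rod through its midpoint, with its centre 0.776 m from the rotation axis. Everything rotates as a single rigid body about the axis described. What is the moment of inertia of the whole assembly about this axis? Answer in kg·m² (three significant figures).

8.36

Annular disk: I_cm = (1/2)M(R²+r²) = (1/2)(4.06)[(0.307)² + (0.275)²] = 0.34484 kg·m²; centre at d = 0.9 m, so I = I_cm + Md² gives I = 0.34484 + (4.06)(0.9)² = 3.6334 kg·m².
Point mass: I_cm = 0; centre at d = 0.902 m, so I = I_cm + Md² gives I = 0 + (5.59)(0.902)² = 4.548 kg·m².
Thin rod: I_cm = (1/12)ML² = (1/12)(0.287)(0.354)² = 0.0029971 kg·m²; centre at d = 0.776 m, so I = I_cm + Md² gives I = 0.0029971 + (0.287)(0.776)² = 0.17582 kg·m².
Total I = 3.6334 + 4.548 + 0.17582 = 8.3573 kg·m².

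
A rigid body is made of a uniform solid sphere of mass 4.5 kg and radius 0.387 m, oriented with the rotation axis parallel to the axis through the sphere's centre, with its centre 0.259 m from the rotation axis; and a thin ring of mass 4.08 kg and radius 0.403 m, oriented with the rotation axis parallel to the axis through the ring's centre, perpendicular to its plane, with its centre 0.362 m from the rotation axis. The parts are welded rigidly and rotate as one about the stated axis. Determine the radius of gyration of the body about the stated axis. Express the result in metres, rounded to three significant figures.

Solid sphere: I_cm = (2/5)MR² = (2/5)(4.5)(0.387)² = 0.26958 kg·m²; centre at d = 0.259 m, so the parallel axis theorem gives I = 0.26958 + (4.5)(0.259)² = 0.57145 kg·m².
Thin ring: I_cm = MR² = (4.08)(0.403)² = 0.66263 kg·m²; centre at d = 0.362 m, so the parallel axis theorem gives I = 0.66263 + (4.08)(0.362)² = 1.1973 kg·m².
Total I = 1.7687 kg·m²; total mass M = 8.58 kg.
k = √(I/M) = √(1.7687/8.58) = 0.45403 m.

0.454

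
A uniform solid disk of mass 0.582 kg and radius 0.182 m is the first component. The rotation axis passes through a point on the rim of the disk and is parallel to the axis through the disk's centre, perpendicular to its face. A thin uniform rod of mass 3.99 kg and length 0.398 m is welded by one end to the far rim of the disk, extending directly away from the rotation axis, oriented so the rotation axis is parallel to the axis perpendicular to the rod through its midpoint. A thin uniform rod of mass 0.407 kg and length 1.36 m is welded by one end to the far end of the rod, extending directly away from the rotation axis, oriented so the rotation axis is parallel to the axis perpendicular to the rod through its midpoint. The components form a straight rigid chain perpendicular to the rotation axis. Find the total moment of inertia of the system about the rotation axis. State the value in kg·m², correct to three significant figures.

Solid disk: I_cm = (1/2)MR² = (1/2)(0.582)(0.182)² = 0.0096391 kg·m²; centre at d = 0.182 m, so I = I_cm + Md² gives I = 0.0096391 + (0.582)(0.182)² = 0.028917 kg·m².
Thin rod: I_cm = (1/12)ML² = (1/12)(3.99)(0.398)² = 0.052669 kg·m²; centre at d = 0.182 + 0.182 + 0.199 = 0.563 m, so I = I_cm + Md² gives I = 0.052669 + (3.99)(0.563)² = 1.3174 kg·m².
Thin rod: I_cm = (1/12)ML² = (1/12)(0.407)(1.36)² = 0.062732 kg·m²; centre at d = 0.182 + 0.182 + 0.199 + 0.199 + 0.68 = 1.442 m, so I = I_cm + Md² gives I = 0.062732 + (0.407)(1.442)² = 0.90903 kg·m².
Total I = 0.028917 + 1.3174 + 0.90903 = 2.2553 kg·m².

2.26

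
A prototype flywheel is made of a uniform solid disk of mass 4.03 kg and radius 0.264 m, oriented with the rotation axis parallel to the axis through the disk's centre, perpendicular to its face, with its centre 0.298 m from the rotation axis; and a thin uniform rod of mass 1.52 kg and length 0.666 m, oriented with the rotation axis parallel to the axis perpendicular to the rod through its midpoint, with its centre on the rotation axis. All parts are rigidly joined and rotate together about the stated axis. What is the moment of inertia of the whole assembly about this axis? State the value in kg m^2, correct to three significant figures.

0.555

Solid disk: I_cm = (1/2)MR² = (1/2)(4.03)(0.264)² = 0.14044 kg m^2; centre at d = 0.298 m, so the parallel axis theorem gives I = 0.14044 + (4.03)(0.298)² = 0.49832 kg m^2.
Thin rod: I_cm = (1/12)ML² = (1/12)(1.52)(0.666)² = 0.056184 kg m^2; axis through the centre, so I = 0.056184 kg m^2.
Total I = 0.49832 + 0.056184 = 0.5545 kg m^2.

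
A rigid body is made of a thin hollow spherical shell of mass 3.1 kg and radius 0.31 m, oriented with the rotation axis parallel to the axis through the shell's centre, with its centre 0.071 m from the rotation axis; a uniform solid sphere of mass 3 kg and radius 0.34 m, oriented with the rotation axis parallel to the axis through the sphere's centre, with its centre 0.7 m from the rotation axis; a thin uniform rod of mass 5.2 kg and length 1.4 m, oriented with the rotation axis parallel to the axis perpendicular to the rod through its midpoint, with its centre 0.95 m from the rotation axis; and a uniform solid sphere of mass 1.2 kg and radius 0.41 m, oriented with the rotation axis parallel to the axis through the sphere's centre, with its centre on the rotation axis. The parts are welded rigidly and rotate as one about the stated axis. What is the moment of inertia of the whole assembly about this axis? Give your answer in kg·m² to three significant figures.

Spherical shell: I_cm = (2/3)MR² = (2/3)(3.1)(0.31)² = 0.19861 kg·m²; centre at d = 0.071 m, so the parallel axis theorem gives I = 0.19861 + (3.1)(0.071)² = 0.21423 kg·m².
Solid sphere: I_cm = (2/5)MR² = (2/5)(3)(0.34)² = 0.13872 kg·m²; centre at d = 0.7 m, so the parallel axis theorem gives I = 0.13872 + (3)(0.7)² = 1.6087 kg·m².
Thin rod: I_cm = (1/12)ML² = (1/12)(5.2)(1.4)² = 0.84933 kg·m²; centre at d = 0.95 m, so the parallel axis theorem gives I = 0.84933 + (5.2)(0.95)² = 5.5423 kg·m².
Solid sphere: I_cm = (2/5)MR² = (2/5)(1.2)(0.41)² = 0.080688 kg·m²; axis through the centre, so I = 0.080688 kg·m².
Total I = 0.21423 + 1.6087 + 5.5423 + 0.080688 = 7.446 kg·m².

7.45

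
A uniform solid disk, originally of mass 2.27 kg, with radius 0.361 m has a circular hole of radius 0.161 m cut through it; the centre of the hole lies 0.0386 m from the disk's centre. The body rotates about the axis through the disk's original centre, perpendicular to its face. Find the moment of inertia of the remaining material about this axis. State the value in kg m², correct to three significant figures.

Unpierced body about its centre: I₀ = (1/2)MR² = (1/2)(2.27)(0.361)² = 0.14791 kg m².
The removed disk has mass m = M·(r/R)² = (2.27)(0.161/0.361)² = 0.45151 kg (same uniform areal density).
Its moment of inertia about the rotation axis (parallel-axis theorem): I_hole = (1/2)mr² + md² = (1/2)(0.45151)(0.161)² + (0.45151)(0.0386)² = 0.0065245 kg m².
Treating the hole as negative mass, I = I₀ − I_hole = 0.14791 − 0.0065245 = 0.14139 kg m².

0.141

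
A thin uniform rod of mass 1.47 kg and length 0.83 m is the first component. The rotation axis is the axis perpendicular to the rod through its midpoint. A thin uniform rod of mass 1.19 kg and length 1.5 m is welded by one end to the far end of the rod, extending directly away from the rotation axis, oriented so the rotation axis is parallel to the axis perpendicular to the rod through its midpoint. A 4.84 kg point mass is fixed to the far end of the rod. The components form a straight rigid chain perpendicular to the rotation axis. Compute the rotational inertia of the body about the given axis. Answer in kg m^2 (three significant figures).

19.7

Thin rod: I_cm = (1/12)ML² = (1/12)(1.47)(0.83)² = 0.08439 kg m^2; axis through the centre, so I = 0.08439 kg m^2.
Thin rod: I_cm = (1/12)ML² = (1/12)(1.19)(1.5)² = 0.22312 kg m^2; centre at d = 0.415 + 0.75 = 1.165 m, so I = I_cm + Md² gives I = 0.22312 + (1.19)(1.165)² = 1.8382 kg m^2.
Point mass: I_cm = 0; centre at d = 0.415 + 0.75 + 0.75 = 1.915 m, so I = I_cm + Md² gives I = 0 + (4.84)(1.915)² = 17.749 kg m^2.
Total I = 0.08439 + 1.8382 + 17.749 = 19.672 kg m^2.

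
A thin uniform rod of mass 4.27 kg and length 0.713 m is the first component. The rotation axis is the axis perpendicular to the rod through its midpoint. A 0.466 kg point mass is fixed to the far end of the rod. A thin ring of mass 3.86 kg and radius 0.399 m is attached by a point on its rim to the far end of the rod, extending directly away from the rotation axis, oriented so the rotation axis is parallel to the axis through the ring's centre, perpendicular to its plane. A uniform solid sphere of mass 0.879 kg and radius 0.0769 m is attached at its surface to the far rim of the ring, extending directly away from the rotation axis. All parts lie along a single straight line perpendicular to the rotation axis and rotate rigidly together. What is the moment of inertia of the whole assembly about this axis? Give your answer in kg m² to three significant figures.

4.39

Thin rod: I_cm = (1/12)ML² = (1/12)(4.27)(0.713)² = 0.18089 kg m²; axis through the centre, so I = 0.18089 kg m².
Point mass: I_cm = 0; centre at d = 0.3565 m, so the parallel axis theorem gives I = 0 + (0.466)(0.3565)² = 0.059225 kg m².
Thin ring: I_cm = MR² = (3.86)(0.399)² = 0.61452 kg m²; centre at d = 0.3565 + 0.399 = 0.7555 m, so the parallel axis theorem gives I = 0.61452 + (3.86)(0.7555)² = 2.8177 kg m².
Solid sphere: I_cm = (2/5)MR² = (2/5)(0.879)(0.0769)² = 0.0020792 kg m²; centre at d = 0.3565 + 0.399 + 0.399 + 0.0769 = 1.2314 m, so the parallel axis theorem gives I = 0.0020792 + (0.879)(1.2314)² = 1.3349 kg m².
Total I = 0.18089 + 0.059225 + 2.8177 + 1.3349 = 4.3928 kg m².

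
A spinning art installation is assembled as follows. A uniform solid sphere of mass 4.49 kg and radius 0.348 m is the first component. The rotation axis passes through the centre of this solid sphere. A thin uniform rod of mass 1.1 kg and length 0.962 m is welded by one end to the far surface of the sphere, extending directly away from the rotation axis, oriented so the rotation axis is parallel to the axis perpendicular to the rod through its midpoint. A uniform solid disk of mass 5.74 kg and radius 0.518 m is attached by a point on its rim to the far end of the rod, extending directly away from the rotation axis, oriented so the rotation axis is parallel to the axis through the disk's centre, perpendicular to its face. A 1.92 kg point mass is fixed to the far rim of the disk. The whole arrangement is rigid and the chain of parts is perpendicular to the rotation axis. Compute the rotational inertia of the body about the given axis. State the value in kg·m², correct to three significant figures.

31.6

Solid sphere: I_cm = (2/5)MR² = (2/5)(4.49)(0.348)² = 0.2175 kg·m²; axis through the centre, so I = 0.2175 kg·m².
Thin rod: I_cm = (1/12)ML² = (1/12)(1.1)(0.962)² = 0.084832 kg·m²; centre at d = 0.348 + 0.481 = 0.829 m, so I = I_cm + Md² gives I = 0.084832 + (1.1)(0.829)² = 0.8408 kg·m².
Solid disk: I_cm = (1/2)MR² = (1/2)(5.74)(0.518)² = 0.77009 kg·m²; centre at d = 0.348 + 0.481 + 0.481 + 0.518 = 1.828 m, so I = I_cm + Md² gives I = 0.77009 + (5.74)(1.828)² = 19.951 kg·m².
Point mass: I_cm = 0; centre at d = 0.348 + 0.481 + 0.481 + 0.518 + 0.518 = 2.346 m, so I = I_cm + Md² gives I = 0 + (1.92)(2.346)² = 10.567 kg·m².
Total I = 0.2175 + 0.8408 + 19.951 + 10.567 = 31.576 kg·m².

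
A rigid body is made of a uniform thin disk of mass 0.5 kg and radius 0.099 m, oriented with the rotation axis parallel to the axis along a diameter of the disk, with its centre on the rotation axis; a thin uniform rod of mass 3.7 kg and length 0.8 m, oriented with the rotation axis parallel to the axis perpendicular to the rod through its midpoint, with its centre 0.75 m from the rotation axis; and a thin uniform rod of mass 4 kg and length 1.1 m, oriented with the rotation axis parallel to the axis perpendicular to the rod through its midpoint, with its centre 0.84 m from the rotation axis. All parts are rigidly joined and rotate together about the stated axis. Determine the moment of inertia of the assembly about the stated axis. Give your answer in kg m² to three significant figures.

Thin disk: I_cm = (1/4)MR² = (1/4)(0.5)(0.099)² = 0.0012251 kg m²; axis through the centre, so I = 0.0012251 kg m².
Thin rod: I_cm = (1/12)ML² = (1/12)(3.7)(0.8)² = 0.19733 kg m²; centre at d = 0.75 m, so I = I_cm + Md² gives I = 0.19733 + (3.7)(0.75)² = 2.2786 kg m².
Thin rod: I_cm = (1/12)ML² = (1/12)(4)(1.1)² = 0.40333 kg m²; centre at d = 0.84 m, so I = I_cm + Md² gives I = 0.40333 + (4)(0.84)² = 3.2257 kg m².
Total I = 0.0012251 + 2.2786 + 3.2257 = 5.5055 kg m².

5.51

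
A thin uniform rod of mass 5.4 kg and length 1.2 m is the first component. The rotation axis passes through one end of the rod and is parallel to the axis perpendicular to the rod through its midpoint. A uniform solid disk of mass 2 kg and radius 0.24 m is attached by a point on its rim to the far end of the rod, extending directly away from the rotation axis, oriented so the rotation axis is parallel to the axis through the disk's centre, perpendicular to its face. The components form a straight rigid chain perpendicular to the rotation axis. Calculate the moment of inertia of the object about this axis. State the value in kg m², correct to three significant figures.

6.80

Thin rod: I_cm = (1/12)ML² = (1/12)(5.4)(1.2)² = 0.648 kg m²; centre at d = 0.6 m, so I = I_cm + Md² gives I = 0.648 + (5.4)(0.6)² = 2.592 kg m².
Solid disk: I_cm = (1/2)MR² = (1/2)(2)(0.24)² = 0.0576 kg m²; centre at d = 0.6 + 0.6 + 0.24 = 1.44 m, so I = I_cm + Md² gives I = 0.0576 + (2)(1.44)² = 4.2048 kg m².
Total I = 2.592 + 4.2048 = 6.7968 kg m².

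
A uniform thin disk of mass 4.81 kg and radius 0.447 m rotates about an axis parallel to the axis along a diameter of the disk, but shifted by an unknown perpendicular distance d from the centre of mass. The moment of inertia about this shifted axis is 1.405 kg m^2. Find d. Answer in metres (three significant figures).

About the centre-of-mass axis, I_cm = (1/4)MR² = (1/4)(4.81)(0.447)² = 0.24027 kg m^2.
Parallel axis theorem: I = I_cm + Md², so Md² = 1.405 − 0.24027 = 1.1647 kg m^2.
d = √(1.1647 / 4.81) = 0.49208 m.

0.492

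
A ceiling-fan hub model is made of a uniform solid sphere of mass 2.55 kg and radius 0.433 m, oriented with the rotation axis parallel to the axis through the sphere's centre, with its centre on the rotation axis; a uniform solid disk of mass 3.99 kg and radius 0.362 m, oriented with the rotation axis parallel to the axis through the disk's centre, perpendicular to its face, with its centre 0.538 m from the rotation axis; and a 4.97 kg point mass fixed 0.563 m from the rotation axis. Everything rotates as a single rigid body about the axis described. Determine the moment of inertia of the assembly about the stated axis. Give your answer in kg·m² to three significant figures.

3.18

Solid sphere: I_cm = (2/5)MR² = (2/5)(2.55)(0.433)² = 0.19124 kg·m²; axis through the centre, so I = 0.19124 kg·m².
Solid disk: I_cm = (1/2)MR² = (1/2)(3.99)(0.362)² = 0.26143 kg·m²; centre at d = 0.538 m, so the parallel axis theorem gives I = 0.26143 + (3.99)(0.538)² = 1.4163 kg·m².
Point mass: I_cm = 0; centre at d = 0.563 m, so the parallel axis theorem gives I = 0 + (4.97)(0.563)² = 1.5753 kg·m².
Total I = 0.19124 + 1.4163 + 1.5753 = 3.1829 kg·m².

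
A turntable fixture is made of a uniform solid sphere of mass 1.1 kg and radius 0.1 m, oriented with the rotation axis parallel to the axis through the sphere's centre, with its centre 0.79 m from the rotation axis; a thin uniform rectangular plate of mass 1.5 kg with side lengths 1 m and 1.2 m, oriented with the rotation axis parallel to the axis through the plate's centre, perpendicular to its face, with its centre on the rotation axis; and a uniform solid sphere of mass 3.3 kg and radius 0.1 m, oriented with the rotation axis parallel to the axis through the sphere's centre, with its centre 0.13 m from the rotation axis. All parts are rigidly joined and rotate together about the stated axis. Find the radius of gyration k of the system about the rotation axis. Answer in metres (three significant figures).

Solid sphere: I_cm = (2/5)MR² = (2/5)(1.1)(0.1)² = 0.0044 kg m²; centre at d = 0.79 m, so the parallel axis theorem gives I = 0.0044 + (1.1)(0.79)² = 0.69091 kg m².
Rectangular plate: I_cm = (1/12)M(a²+b²) = (1/12)(1.5)[(1)² + (1.2)²] = 0.305 kg m²; axis through the centre, so I = 0.305 kg m².
Solid sphere: I_cm = (2/5)MR² = (2/5)(3.3)(0.1)² = 0.0132 kg m²; centre at d = 0.13 m, so the parallel axis theorem gives I = 0.0132 + (3.3)(0.13)² = 0.06897 kg m².
Total I = 1.0649 kg m²; total mass M = 5.9 kg.
k = √(I/M) = √(1.0649/5.9) = 0.42484 m.

0.425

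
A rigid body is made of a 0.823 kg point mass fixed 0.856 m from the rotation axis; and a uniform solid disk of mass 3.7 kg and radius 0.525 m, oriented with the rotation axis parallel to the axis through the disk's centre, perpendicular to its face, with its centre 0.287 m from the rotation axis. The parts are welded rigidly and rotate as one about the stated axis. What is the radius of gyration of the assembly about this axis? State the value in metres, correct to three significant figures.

Point mass: I_cm = 0; centre at d = 0.856 m, so the parallel axis theorem gives I = 0 + (0.823)(0.856)² = 0.60304 kg m^2.
Solid disk: I_cm = (1/2)MR² = (1/2)(3.7)(0.525)² = 0.50991 kg m^2; centre at d = 0.287 m, so the parallel axis theorem gives I = 0.50991 + (3.7)(0.287)² = 0.81467 kg m^2.
Total I = 1.4177 kg m^2; total mass M = 4.523 kg.
k = √(I/M) = √(1.4177/4.523) = 0.55986 m.

0.560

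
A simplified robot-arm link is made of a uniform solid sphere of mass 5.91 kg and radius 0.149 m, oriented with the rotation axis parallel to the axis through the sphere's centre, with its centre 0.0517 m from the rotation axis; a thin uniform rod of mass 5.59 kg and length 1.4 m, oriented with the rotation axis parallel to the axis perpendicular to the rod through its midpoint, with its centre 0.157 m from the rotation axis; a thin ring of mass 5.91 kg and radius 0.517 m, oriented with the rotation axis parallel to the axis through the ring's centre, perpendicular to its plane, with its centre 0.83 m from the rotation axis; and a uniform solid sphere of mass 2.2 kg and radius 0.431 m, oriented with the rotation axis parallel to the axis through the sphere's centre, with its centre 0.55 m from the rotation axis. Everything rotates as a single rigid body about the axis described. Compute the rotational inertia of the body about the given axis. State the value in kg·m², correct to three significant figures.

Solid sphere: I_cm = (2/5)MR² = (2/5)(5.91)(0.149)² = 0.052483 kg·m²; centre at d = 0.0517 m, so I = I_cm + Md² gives I = 0.052483 + (5.91)(0.0517)² = 0.06828 kg·m².
Thin rod: I_cm = (1/12)ML² = (1/12)(5.59)(1.4)² = 0.91303 kg·m²; centre at d = 0.157 m, so I = I_cm + Md² gives I = 0.91303 + (5.59)(0.157)² = 1.0508 kg·m².
Thin ring: I_cm = MR² = (5.91)(0.517)² = 1.5797 kg·m²; centre at d = 0.83 m, so I = I_cm + Md² gives I = 1.5797 + (5.91)(0.83)² = 5.6511 kg·m².
Solid sphere: I_cm = (2/5)MR² = (2/5)(2.2)(0.431)² = 0.16347 kg·m²; centre at d = 0.55 m, so I = I_cm + Md² gives I = 0.16347 + (2.2)(0.55)² = 0.82897 kg·m².
Total I = 0.06828 + 1.0508 + 5.6511 + 0.82897 = 7.5991 kg·m².

7.60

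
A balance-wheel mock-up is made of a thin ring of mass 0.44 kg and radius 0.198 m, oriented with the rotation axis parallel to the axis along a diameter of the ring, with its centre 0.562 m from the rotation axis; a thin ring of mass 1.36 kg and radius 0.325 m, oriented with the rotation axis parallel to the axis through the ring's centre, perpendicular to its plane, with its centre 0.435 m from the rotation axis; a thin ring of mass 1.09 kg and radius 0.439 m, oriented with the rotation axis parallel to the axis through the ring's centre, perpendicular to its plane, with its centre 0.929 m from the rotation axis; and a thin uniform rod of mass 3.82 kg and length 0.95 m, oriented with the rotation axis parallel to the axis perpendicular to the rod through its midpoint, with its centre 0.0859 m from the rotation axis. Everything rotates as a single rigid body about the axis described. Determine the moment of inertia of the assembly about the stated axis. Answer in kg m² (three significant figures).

Thin ring: I_cm = (1/2)MR² = (1/2)(0.44)(0.198)² = 0.0086249 kg m²; centre at d = 0.562 m, so the parallel axis theorem gives I = 0.0086249 + (0.44)(0.562)² = 0.1476 kg m².
Thin ring: I_cm = MR² = (1.36)(0.325)² = 0.14365 kg m²; centre at d = 0.435 m, so the parallel axis theorem gives I = 0.14365 + (1.36)(0.435)² = 0.401 kg m².
Thin ring: I_cm = MR² = (1.09)(0.439)² = 0.21007 kg m²; centre at d = 0.929 m, so the parallel axis theorem gives I = 0.21007 + (1.09)(0.929)² = 1.1508 kg m².
Thin rod: I_cm = (1/12)ML² = (1/12)(3.82)(0.95)² = 0.2873 kg m²; centre at d = 0.0859 m, so the parallel axis theorem gives I = 0.2873 + (3.82)(0.0859)² = 0.31548 kg m².
Total I = 0.1476 + 0.401 + 1.1508 + 0.31548 = 2.0149 kg m².

2.01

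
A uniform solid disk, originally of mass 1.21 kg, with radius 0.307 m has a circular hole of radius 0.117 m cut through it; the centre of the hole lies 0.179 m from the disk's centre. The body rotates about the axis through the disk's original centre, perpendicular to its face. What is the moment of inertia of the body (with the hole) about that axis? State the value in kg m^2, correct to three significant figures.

0.0502

Unpierced body about its centre: I₀ = (1/2)MR² = (1/2)(1.21)(0.307)² = 0.057021 kg m^2.
The removed disk has mass m = M·(r/R)² = (1.21)(0.117/0.307)² = 0.17574 kg (same uniform areal density).
Its moment of inertia about the rotation axis (parallel-axis theorem): I_hole = (1/2)mr² + md² = (1/2)(0.17574)(0.117)² + (0.17574)(0.179)² = 0.0068339 kg m^2.
Treating the hole as negative mass, I = I₀ − I_hole = 0.057021 − 0.0068339 = 0.050187 kg m^2.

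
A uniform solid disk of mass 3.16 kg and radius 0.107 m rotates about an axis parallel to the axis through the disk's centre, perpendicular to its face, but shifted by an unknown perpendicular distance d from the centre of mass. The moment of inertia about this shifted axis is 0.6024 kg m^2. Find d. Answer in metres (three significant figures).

0.430

About the centre-of-mass axis, I_cm = (1/2)MR² = (1/2)(3.16)(0.107)² = 0.018089 kg m^2.
Parallel axis theorem: I = I_cm + Md², so Md² = 0.6024 − 0.018089 = 0.58431 kg m^2.
d = √(0.58431 / 3.16) = 0.43001 m.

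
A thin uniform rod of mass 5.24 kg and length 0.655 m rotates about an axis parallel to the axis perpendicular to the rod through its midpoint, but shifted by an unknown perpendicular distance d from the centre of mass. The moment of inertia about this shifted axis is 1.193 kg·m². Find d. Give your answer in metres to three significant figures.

About the centre-of-mass axis, I_cm = (1/12)ML² = (1/12)(5.24)(0.655)² = 0.18734 kg·m².
Parallel axis theorem: I = I_cm + Md², so Md² = 1.193 − 0.18734 = 1.0057 kg·m².
d = √(1.0057 / 5.24) = 0.43809 m.

0.438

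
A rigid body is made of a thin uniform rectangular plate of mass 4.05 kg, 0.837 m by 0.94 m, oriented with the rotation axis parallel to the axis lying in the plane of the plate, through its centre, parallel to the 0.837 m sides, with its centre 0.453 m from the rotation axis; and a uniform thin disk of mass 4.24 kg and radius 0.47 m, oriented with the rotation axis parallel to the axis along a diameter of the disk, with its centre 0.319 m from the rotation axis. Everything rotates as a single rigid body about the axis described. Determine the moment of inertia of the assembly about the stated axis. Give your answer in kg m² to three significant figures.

Rectangular plate: I_cm = (1/12)Mb² = (1/12)(4.05)(0.94)² = 0.29821 kg m²; centre at d = 0.453 m, so the parallel axis theorem gives I = 0.29821 + (4.05)(0.453)² = 1.1293 kg m².
Thin disk: I_cm = (1/4)MR² = (1/4)(4.24)(0.47)² = 0.23415 kg m²; centre at d = 0.319 m, so the parallel axis theorem gives I = 0.23415 + (4.24)(0.319)² = 0.66562 kg m².
Total I = 1.1293 + 0.66562 = 1.7949 kg m².

1.79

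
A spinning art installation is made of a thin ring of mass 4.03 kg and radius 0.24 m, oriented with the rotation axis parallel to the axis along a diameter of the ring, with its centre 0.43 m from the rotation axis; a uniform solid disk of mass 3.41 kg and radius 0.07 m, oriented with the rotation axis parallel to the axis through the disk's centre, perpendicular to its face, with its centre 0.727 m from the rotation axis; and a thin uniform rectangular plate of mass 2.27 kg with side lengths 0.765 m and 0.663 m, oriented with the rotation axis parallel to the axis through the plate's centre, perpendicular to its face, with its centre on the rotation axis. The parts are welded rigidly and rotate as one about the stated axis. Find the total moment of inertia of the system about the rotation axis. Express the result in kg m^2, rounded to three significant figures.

2.87

Thin ring: I_cm = (1/2)MR² = (1/2)(4.03)(0.24)² = 0.11606 kg m^2; centre at d = 0.43 m, so I = I_cm + Md² gives I = 0.11606 + (4.03)(0.43)² = 0.86121 kg m^2.
Solid disk: I_cm = (1/2)MR² = (1/2)(3.41)(0.07)² = 0.0083545 kg m^2; centre at d = 0.727 m, so I = I_cm + Md² gives I = 0.0083545 + (3.41)(0.727)² = 1.8106 kg m^2.
Rectangular plate: I_cm = (1/12)M(a²+b²) = (1/12)(2.27)[(0.765)² + (0.663)²] = 0.19386 kg m^2; axis through the centre, so I = 0.19386 kg m^2.
Total I = 0.86121 + 1.8106 + 0.19386 = 2.8657 kg m^2.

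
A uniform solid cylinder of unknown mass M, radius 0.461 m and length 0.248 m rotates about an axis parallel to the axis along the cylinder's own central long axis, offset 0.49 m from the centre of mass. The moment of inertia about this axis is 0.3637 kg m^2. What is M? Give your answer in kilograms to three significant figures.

1.05

I = I_cm + Md² = (1/2)MR² + Md² = M·[0.5·(0.461)² + (0.49)²] = M·0.34636.
So M = 0.3637 / 0.34636 = 1.0501 kg.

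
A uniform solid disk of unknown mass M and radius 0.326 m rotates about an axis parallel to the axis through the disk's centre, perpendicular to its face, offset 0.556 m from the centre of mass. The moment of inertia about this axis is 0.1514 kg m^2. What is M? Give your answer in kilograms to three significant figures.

I = I_cm + Md² = (1/2)MR² + Md² = M·[0.5·(0.326)² + (0.556)²] = M·0.36227.
So M = 0.1514 / 0.36227 = 0.41792 kg.

0.418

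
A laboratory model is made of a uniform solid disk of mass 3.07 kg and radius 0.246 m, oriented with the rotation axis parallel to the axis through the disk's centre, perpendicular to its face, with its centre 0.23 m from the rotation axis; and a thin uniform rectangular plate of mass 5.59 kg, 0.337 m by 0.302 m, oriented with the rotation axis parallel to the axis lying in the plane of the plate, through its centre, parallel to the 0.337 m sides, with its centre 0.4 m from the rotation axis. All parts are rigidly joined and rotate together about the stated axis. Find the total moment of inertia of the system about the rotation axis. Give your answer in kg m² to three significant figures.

1.19

Solid disk: I_cm = (1/2)MR² = (1/2)(3.07)(0.246)² = 0.092892 kg m²; centre at d = 0.23 m, so I = I_cm + Md² gives I = 0.092892 + (3.07)(0.23)² = 0.2553 kg m².
Rectangular plate: I_cm = (1/12)Mb² = (1/12)(5.59)(0.302)² = 0.042486 kg m²; centre at d = 0.4 m, so I = I_cm + Md² gives I = 0.042486 + (5.59)(0.4)² = 0.93689 kg m².
Total I = 0.2553 + 0.93689 = 1.1922 kg m².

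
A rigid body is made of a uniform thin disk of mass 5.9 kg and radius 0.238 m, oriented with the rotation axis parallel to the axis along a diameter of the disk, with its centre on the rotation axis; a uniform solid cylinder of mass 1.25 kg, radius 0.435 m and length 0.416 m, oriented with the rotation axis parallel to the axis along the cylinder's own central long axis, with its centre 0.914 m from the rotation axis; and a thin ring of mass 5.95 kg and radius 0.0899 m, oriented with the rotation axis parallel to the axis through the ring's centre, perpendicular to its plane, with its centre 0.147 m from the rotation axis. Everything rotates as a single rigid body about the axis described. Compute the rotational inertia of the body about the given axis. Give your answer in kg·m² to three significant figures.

Thin disk: I_cm = (1/4)MR² = (1/4)(5.9)(0.238)² = 0.08355 kg·m²; axis through the centre, so I = 0.08355 kg·m².
Solid cylinder: I_cm = (1/2)MR² = (1/2)(1.25)(0.435)² = 0.11827 kg·m²; centre at d = 0.914 m, so the parallel axis theorem gives I = 0.11827 + (1.25)(0.914)² = 1.1625 kg·m².
Thin ring: I_cm = MR² = (5.95)(0.0899)² = 0.048088 kg·m²; centre at d = 0.147 m, so the parallel axis theorem gives I = 0.048088 + (5.95)(0.147)² = 0.17666 kg·m².
Total I = 0.08355 + 1.1625 + 0.17666 = 1.4227 kg·m².

1.42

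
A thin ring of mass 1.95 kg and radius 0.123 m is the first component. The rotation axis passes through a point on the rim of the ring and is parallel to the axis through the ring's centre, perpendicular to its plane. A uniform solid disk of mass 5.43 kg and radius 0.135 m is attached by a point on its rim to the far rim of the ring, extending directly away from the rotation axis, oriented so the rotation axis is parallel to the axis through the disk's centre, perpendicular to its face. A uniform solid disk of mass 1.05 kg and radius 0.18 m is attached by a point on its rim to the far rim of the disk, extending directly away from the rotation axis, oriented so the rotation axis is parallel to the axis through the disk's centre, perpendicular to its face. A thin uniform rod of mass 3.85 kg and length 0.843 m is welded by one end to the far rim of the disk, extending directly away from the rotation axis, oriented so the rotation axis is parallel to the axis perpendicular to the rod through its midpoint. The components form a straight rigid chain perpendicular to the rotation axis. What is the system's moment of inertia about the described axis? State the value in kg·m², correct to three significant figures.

Thin ring: I_cm = MR² = (1.95)(0.123)² = 0.029502 kg·m²; centre at d = 0.123 m, so the parallel axis theorem gives I = 0.029502 + (1.95)(0.123)² = 0.059003 kg·m².
Solid disk: I_cm = (1/2)MR² = (1/2)(5.43)(0.135)² = 0.049481 kg·m²; centre at d = 0.123 + 0.123 + 0.135 = 0.381 m, so the parallel axis theorem gives I = 0.049481 + (5.43)(0.381)² = 0.83771 kg·m².
Solid disk: I_cm = (1/2)MR² = (1/2)(1.05)(0.18)² = 0.01701 kg·m²; centre at d = 0.123 + 0.123 + 0.135 + 0.135 + 0.18 = 0.696 m, so the parallel axis theorem gives I = 0.01701 + (1.05)(0.696)² = 0.52565 kg·m².
Thin rod: I_cm = (1/12)ML² = (1/12)(3.85)(0.843)² = 0.228 kg·m²; centre at d = 0.123 + 0.123 + 0.135 + 0.135 + 0.18 + 0.18 + 0.4215 = 1.2975 m, so the parallel axis theorem gives I = 0.228 + (3.85)(1.2975)² = 6.7095 kg·m².
Total I = 0.059003 + 0.83771 + 0.52565 + 6.7095 = 8.1319 kg·m².

8.13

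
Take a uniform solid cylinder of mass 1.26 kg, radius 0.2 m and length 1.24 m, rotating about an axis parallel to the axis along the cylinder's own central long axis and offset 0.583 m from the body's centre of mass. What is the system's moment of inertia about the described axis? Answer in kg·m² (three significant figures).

0.453

I_cm = (1/2)MR² = (1/2)(1.26)(0.2)² = 0.0252 kg·m²; centre at d = 0.583 m, so I = I_cm + Md² gives I = 0.0252 + (1.26)(0.583)² = 0.45346 kg·m².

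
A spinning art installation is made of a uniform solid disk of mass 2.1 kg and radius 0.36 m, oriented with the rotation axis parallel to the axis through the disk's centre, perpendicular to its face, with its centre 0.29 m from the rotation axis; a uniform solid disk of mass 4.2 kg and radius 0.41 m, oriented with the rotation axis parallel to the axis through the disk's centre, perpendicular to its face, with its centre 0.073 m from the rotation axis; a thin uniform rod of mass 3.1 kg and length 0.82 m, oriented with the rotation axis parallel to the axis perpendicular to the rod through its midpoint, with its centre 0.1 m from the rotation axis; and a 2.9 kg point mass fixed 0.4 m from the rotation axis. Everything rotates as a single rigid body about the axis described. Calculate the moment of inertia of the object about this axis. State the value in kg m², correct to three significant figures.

Solid disk: I_cm = (1/2)MR² = (1/2)(2.1)(0.36)² = 0.13608 kg m²; centre at d = 0.29 m, so I = I_cm + Md² gives I = 0.13608 + (2.1)(0.29)² = 0.31269 kg m².
Solid disk: I_cm = (1/2)MR² = (1/2)(4.2)(0.41)² = 0.35301 kg m²; centre at d = 0.073 m, so I = I_cm + Md² gives I = 0.35301 + (4.2)(0.073)² = 0.37539 kg m².
Thin rod: I_cm = (1/12)ML² = (1/12)(3.1)(0.82)² = 0.1737 kg m²; centre at d = 0.1 m, so I = I_cm + Md² gives I = 0.1737 + (3.1)(0.1)² = 0.2047 kg m².
Point mass: I_cm = 0; centre at d = 0.4 m, so I = I_cm + Md² gives I = 0 + (2.9)(0.4)² = 0.464 kg m².
Total I = 0.31269 + 0.37539 + 0.2047 + 0.464 = 1.3568 kg m².

1.36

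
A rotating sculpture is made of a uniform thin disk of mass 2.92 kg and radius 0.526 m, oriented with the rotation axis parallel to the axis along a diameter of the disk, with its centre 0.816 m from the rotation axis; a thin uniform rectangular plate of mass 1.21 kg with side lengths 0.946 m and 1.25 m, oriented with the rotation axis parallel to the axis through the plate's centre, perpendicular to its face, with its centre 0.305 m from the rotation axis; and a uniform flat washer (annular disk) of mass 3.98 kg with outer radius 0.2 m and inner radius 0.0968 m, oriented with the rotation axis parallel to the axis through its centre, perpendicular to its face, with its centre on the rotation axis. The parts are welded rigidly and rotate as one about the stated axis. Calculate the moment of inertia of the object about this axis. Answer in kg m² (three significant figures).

Thin disk: I_cm = (1/4)MR² = (1/4)(2.92)(0.526)² = 0.20197 kg m²; centre at d = 0.816 m, so the parallel axis theorem gives I = 0.20197 + (2.92)(0.816)² = 2.1463 kg m².
Rectangular plate: I_cm = (1/12)M(a²+b²) = (1/12)(1.21)[(0.946)² + (1.25)²] = 0.24779 kg m²; centre at d = 0.305 m, so the parallel axis theorem gives I = 0.24779 + (1.21)(0.305)² = 0.36035 kg m².
Annular disk: I_cm = (1/2)M(R²+r²) = (1/2)(3.98)[(0.2)² + (0.0968)²] = 0.098247 kg m²; axis through the centre, so I = 0.098247 kg m².
Total I = 2.1463 + 0.36035 + 0.098247 = 2.6049 kg m².

2.60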